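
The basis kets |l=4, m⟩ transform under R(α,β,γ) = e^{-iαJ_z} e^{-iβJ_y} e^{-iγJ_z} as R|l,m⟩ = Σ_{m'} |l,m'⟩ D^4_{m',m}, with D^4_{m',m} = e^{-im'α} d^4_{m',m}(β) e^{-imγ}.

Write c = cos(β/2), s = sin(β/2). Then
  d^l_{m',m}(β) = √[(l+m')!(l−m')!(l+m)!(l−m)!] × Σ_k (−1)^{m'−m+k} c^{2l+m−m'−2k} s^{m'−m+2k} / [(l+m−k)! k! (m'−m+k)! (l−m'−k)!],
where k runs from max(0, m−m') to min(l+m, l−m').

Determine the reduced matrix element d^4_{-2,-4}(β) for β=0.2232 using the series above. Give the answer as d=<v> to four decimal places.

d^4_{-2,-4}(β=0.2232) via the finite sum:
Half-angle: c=0.993779, s=0.111368. N=√(2·720·1·40320)=7619.763776
The bounds max(0,m−m')=0 and min(l+m,l−m')=0 give 1 term
  k=0: (−1)^2·7619.7638/(1440)·0.9938^6·0.1114^2 = +0.063218
d^4_{-2,-4}(0.2232) = +0.063218

d=0.0632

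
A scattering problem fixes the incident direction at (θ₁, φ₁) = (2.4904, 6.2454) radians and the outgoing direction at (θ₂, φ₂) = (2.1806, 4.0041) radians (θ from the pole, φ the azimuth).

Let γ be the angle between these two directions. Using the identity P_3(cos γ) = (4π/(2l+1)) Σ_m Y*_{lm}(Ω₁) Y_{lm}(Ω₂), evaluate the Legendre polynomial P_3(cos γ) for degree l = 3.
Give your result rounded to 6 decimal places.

-0.212229

Expand P_3 via completeness: Σ_{m} conj(Y_{3,m}) at Ω₁ times Y_{3,m} at Ω₂ —
  m=-3: Y*=(0.092317, -0.010510)  Y=(0.195456, 0.120932)  product (0.019315, 0.009110)
  m=-2: Y*=(-0.297788, 0.022547)  Y=(0.060418, 0.388656)  product (-0.026755, -0.114375)
  m=-1: Y*=(0.423410, -0.016006)  Y=(-0.110296, 0.128766)  product (-0.044639, 0.056286)
  m=+0: Y*=(-0.048380, -0.000000)  Y=(0.290668, 0.000000)  product (-0.014062, -0.000000)
  m=+1: Y*=(-0.423410, -0.016006)  Y=(0.110296, 0.128766)  product (-0.044639, -0.056286)
  m=+2: Y*=(-0.297788, -0.022547)  Y=(0.060418, -0.388656)  product (-0.026755, 0.114375)
  m=+3: Y*=(-0.092317, -0.010510)  Y=(-0.195456, 0.120932)  product (0.019315, -0.009110)
Accumulated sum (-0.118220, -0.000000); after 4π/(2l+1) scaling, (-0.212229, -0.000000) ⇒ P_3 = -0.212229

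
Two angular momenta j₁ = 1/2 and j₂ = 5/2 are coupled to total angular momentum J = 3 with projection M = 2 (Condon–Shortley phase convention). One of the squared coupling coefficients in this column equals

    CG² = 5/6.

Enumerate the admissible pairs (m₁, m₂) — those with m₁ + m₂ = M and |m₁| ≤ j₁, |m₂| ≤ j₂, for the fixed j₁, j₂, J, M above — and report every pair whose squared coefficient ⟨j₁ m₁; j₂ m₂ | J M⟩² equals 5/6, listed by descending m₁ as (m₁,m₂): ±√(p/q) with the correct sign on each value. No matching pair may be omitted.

(1/2,3/2): +√(5/6)

Admissible pairs with m₁+m₂ = M = 2: (-1/2,5/2), (1/2,3/2)
  (m₁,m₂)=(1/2,3/2): CG² = 5/6, CG = +√(5/6)   ← matches the target
  (m₁,m₂)=(-1/2,5/2): CG² = 1/6, CG = +√(1/6)
Pairs with CG² = 5/6: (1/2,3/2): +√(5/6)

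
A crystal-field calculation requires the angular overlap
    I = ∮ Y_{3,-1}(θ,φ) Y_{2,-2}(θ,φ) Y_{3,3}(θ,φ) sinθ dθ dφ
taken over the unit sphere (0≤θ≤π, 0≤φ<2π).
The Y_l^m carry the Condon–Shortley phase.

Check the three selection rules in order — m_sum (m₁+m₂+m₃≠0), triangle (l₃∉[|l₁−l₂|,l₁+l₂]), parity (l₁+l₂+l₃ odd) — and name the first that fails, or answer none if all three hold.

m₁+m₂+m₃ = -1 − 2 + 3 = 0  ✓
triangle: |3−2|=1 ≤ l₃=3 ≤ 3+2=5  ✓
parity: l₁+l₂+l₃ = 8 is even  ✓

none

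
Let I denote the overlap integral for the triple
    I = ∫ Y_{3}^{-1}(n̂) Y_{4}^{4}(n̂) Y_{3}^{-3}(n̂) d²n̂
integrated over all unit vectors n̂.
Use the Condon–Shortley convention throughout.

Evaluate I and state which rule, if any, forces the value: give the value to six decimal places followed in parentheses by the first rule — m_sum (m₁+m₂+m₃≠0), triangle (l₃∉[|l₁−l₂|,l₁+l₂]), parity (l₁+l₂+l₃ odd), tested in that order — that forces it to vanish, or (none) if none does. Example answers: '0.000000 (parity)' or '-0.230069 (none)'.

m-sum 0 ✓  L=10 even ✓  1≤3≤7 ✓
Π(2lᵢ+1) = 7×9×7 = 441
triangle coeff Δ(3,4,3) = 1/34650
Σ_t [1,3]: t=1:−1/72 t=2:+1/16 t=3:−1/72 = 5/144
(3j)²=2/77 [(3 4 3; 0 0 0)], sign=-1
Σ_t [4,4]: t=4:+1/1152 = 1/1152
(3j)²=1/33 [(3 4 3; -1 4 -3)], sign=+1
⇒ 4πI² = 42/121
I = (-1)√(42/121/(4π)) = -0.16619847
No selection rule forces the value: the integral is nonzero (none).

-0.166198 (none)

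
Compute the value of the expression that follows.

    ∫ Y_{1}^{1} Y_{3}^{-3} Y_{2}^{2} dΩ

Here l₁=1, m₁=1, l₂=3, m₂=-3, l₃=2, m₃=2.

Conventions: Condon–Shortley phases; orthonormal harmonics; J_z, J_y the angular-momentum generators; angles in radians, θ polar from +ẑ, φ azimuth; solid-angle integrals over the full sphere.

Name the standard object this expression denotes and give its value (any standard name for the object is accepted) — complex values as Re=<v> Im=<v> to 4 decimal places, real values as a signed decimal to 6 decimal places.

Gaunt coefficient, -0.319865

This is a Gaunt coefficient — the integral of a triple product of spherical harmonics over the sphere.
Rules hold: Σm=0, L=6 even, 2≤2≤4.
N = 3·7·5 = 105
Δ = 2!·0!·4!/7! = 1/105
Racah Σ t=1..1: t=1:−1/4 = -1/4
⇒ 3j(1 3 2; 0 0 0)² = 3/35, sgn -1
Racah Σ t=0..0: t=0:+1/48 = 1/48
⇒ 3j(1 3 2; 1 -3 2)² = 1/7, sgn +1
4πI² = N·(3j₀)²·(3jₘ)² = 9/7
I = -1·√(1.28571/4π) = -0.31986543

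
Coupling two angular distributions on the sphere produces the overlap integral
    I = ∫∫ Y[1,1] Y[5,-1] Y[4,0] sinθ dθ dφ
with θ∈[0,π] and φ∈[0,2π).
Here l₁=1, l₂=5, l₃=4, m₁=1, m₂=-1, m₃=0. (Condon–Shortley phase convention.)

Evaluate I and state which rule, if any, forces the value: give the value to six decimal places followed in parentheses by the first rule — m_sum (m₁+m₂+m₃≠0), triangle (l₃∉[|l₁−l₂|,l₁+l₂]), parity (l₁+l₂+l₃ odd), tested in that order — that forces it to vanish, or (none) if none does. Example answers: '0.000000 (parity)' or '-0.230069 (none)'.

-0.190188 (none)

m-sum 0 ✓  L=10 even ✓  4≤4≤6 ✓
Π(2lᵢ+1) = 3×11×9 = 297
triangle coeff Δ(1,5,4) = 1/495
Σ_t [1,1]: t=1:−1/576 = -1/576
(3j)²=5/99 [(1 5 4; 0 0 0)], sign=-1
Σ_t [0,0]: t=0:+1/1152 = 1/1152
(3j)²=1/33 [(1 5 4; 1 -1 0)], sign=+1
⇒ 4πI² = 5/11
I = (-1)√(5/11/(4π)) = -0.19018827
No selection rule forces the value: the integral is nonzero (none).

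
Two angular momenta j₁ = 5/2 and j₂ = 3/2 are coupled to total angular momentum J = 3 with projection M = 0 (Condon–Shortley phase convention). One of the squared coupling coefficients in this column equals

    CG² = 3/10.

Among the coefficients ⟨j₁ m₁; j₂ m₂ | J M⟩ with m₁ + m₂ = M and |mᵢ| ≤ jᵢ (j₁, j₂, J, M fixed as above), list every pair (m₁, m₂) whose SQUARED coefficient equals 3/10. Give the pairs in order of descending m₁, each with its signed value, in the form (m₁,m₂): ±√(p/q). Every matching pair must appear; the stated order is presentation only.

(3/2,-3/2): +√(3/10); (-3/2,3/2): −√(3/10)

Admissible pairs with m₁+m₂ = M = 0: (-3/2,3/2), (-1/2,1/2), (1/2,-1/2), (3/2,-3/2)
  (m₁,m₂)=(3/2,-3/2): CG² = 3/10, CG = +√(3/10)   ← matches the target
  (m₁,m₂)=(1/2,-1/2): CG² = 1/5, CG = +√(1/5)
  (m₁,m₂)=(-1/2,1/2): CG² = 1/5, CG = −√(1/5)
  (m₁,m₂)=(-3/2,3/2): CG² = 3/10, CG = −√(3/10)   ← matches the target
Pairs with CG² = 3/10: (3/2,-3/2): +√(3/10); (-3/2,3/2): −√(3/10)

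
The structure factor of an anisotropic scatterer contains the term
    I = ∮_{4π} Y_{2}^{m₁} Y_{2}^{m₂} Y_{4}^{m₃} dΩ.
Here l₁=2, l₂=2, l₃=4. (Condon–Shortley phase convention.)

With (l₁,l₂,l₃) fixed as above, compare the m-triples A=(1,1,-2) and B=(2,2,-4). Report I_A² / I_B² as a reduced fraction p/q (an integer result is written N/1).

Same 2,2,4: normalisation and zero-m 3j drop out of the ratio.
A: Δ: 0! 4! 4! / 9! → 1/630; sum: t=0:+1/36 = 1/36; 3j²(2 2 4; 1 1 -2) = Δ·Π!·Σ² = 4/63  (sign +1)
B: Δ: 0! 4! 4! / 9! → 1/630; sum: t=0:+1/576 = 1/576; 3j²(2 2 4; 2 2 -4) = Δ·Π!·Σ² = 1/9  (sign +1)
I_A²/I_B² = (4/63)/(1/9) = 4/7

4/7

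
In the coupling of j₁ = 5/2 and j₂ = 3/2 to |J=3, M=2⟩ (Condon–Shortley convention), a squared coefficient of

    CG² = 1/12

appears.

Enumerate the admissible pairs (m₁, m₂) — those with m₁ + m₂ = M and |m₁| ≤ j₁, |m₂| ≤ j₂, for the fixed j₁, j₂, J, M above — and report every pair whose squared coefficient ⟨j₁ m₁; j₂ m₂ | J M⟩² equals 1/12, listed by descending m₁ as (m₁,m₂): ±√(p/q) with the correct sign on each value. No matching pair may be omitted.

(3/2,1/2): +√(1/12)

Admissible pairs with m₁+m₂ = M = 2: (1/2,3/2), (3/2,1/2), (5/2,-1/2)
  (m₁,m₂)=(5/2,-1/2): CG² = 5/12, CG = +√(5/12)
  (m₁,m₂)=(3/2,1/2): CG² = 1/12, CG = +√(1/12)   ← matches the target
  (m₁,m₂)=(1/2,3/2): CG² = 1/2, CG = −√(1/2)
Pairs with CG² = 1/12: (3/2,1/2): +√(1/12)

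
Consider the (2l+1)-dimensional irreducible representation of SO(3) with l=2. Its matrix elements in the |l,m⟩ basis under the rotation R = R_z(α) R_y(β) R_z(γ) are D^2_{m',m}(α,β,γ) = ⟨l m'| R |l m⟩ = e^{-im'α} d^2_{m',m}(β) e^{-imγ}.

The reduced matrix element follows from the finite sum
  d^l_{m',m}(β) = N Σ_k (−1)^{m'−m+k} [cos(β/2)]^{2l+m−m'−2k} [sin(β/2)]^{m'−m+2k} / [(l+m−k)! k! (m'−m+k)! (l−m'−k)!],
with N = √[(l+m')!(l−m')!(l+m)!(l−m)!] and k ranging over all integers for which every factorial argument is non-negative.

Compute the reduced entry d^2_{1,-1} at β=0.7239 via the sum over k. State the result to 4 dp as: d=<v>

d^2_{1,-1}(β=0.7239) via the finite sum:
Half-angle: c=0.935208, s=0.354099. N=√(6·1·1·6)=6.000000
k∈{0,1} keeps every argument non-negative
  k=0: (−1)^2·6.0000/(2)·0.9352^2·0.3541^2 = +0.328993
  k=1: (−1)^3·6.0000/(6)·0.9352^0·0.3541^4 = -0.015722
d^2_{1,-1}(0.7239) = +0.328993 -0.015722 = +0.313271

d=0.3133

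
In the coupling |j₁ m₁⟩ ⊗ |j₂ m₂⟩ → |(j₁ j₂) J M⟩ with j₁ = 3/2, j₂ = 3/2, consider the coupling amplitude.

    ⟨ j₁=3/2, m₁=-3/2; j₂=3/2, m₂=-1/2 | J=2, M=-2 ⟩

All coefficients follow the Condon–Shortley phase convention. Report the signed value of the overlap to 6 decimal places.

√[5·1!2!2!/6! · 0!3!1!2!0!4!] = √(8)
  +(−1)^1/∏(1,0,2,0,0,2)! = -1/4  (running -1/4)
⟨..|..⟩ = √(8)·(-1/4) = -0.707107

−√(1/2) ≈ -0.707107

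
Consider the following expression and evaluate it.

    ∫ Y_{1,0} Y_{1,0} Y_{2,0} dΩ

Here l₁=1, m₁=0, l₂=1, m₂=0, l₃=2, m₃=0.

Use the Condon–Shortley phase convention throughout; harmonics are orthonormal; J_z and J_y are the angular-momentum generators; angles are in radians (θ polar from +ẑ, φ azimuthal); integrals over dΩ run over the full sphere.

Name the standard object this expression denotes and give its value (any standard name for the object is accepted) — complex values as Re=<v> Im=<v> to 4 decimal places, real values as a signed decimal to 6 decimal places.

This is a Gaunt coefficient — the integral of a triple product of spherical harmonics over the sphere.
m-sum 0 ✓  L=4 even ✓  0≤2≤2 ✓
Π(2lᵢ+1) = 3×3×5 = 45
triangle coeff Δ(1,1,2) = 1/30
Σ_t [0,0]: t=0:+1/1 = 1/1
(3j)²=2/15 [(1 1 2; 0 0 0)], sign=+1
(m-triple is (0,0,0) — same symbol as above.)
⇒ 4πI² = 4/5
I = (+1)√(4/5/(4π)) = 0.25231325

Gaunt coefficient, +0.252313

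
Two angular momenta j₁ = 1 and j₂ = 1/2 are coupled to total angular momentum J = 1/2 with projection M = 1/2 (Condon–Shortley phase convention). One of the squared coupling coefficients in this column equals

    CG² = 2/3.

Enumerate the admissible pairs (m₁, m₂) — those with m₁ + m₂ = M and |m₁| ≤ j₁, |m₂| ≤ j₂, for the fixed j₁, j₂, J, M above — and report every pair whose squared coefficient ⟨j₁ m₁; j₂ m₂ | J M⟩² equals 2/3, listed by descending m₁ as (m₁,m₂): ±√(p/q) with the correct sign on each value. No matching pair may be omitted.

(1,-1/2): +√(2/3)

Admissible pairs with m₁+m₂ = M = 1/2: (0,1/2), (1,-1/2)
  (m₁,m₂)=(1,-1/2): CG² = 2/3, CG = +√(2/3)   ← matches the target
  (m₁,m₂)=(0,1/2): CG² = 1/3, CG = −√(1/3)
Pairs with CG² = 2/3: (1,-1/2): +√(2/3)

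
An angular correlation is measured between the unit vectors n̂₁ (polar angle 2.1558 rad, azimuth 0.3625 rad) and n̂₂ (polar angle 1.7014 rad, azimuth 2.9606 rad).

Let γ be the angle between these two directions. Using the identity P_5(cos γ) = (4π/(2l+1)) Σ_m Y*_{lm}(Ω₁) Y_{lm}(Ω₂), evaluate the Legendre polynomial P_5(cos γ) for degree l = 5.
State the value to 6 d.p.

0.238093

Expand P_5 via completeness: Σ_{m} conj(Y_{5,m}) at Ω₁ times Y_{5,m} at Ω₂ —
  term(m=-5) = +0.075769-0.034212i   from Y*(Ω₁)=-0.044747+0.181512i, Y(Ω₂)=-0.274699-0.349715i
  term(m=-4) = -0.041028+0.059565i   from Y*(Ω₁)=-0.047184-0.388708i, Y(Ω₂)=-0.138386-0.122349i
  term(m=-3) = -0.005959+0.099733i   from Y*(Ω₁)=+0.162501+0.309640i, Y(Ω₂)=+0.244618+0.147624i
  term(m=-2) = +0.005310+0.010105i   from Y*(Ω₁)=+0.041491+0.036760i, Y(Ω₂)=+0.192586+0.072927i
  term(m=-1) = +0.073430+0.044365i   from Y*(Ω₁)=-0.328662-0.124648i, Y(Ω₂)=-0.240083-0.043934i
  term(m=+0) = -0.006627+0.000000i   from Y*(Ω₁)=+0.031459-0.000000i, Y(Ω₂)=-0.210655+0.000000i
  term(m=+1) = +0.073430-0.044365i   from Y*(Ω₁)=+0.328662-0.124648i, Y(Ω₂)=+0.240083-0.043934i
  term(m=+2) = +0.005310-0.010105i   from Y*(Ω₁)=+0.041491-0.036760i, Y(Ω₂)=+0.192586-0.072927i
  term(m=+3) = -0.005959-0.099733i   from Y*(Ω₁)=-0.162501+0.309640i, Y(Ω₂)=-0.244618+0.147624i
  term(m=+4) = -0.041028-0.059565i   from Y*(Ω₁)=-0.047184+0.388708i, Y(Ω₂)=-0.138386+0.122349i
  term(m=+5) = +0.075769+0.034212i   from Y*(Ω₁)=+0.044747+0.181512i, Y(Ω₂)=+0.274699-0.349715i
Total Σ_m = +0.208416-0.000000i. Multiply by 1.142397: +0.238093-0.000000i. P_5(cos γ) = 0.238093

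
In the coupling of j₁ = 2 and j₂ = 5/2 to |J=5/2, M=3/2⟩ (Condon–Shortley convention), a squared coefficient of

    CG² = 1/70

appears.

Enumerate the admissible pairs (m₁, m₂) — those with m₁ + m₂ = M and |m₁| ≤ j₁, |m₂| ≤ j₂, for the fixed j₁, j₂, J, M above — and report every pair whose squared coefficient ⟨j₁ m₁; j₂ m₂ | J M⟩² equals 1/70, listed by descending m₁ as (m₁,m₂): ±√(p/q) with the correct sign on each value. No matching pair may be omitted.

Admissible pairs with m₁+m₂ = M = 3/2: (-1,5/2), (0,3/2), (1,1/2), (2,-1/2)
  (m₁,m₂)=(2,-1/2): CG² = 27/70, CG = +√(27/70)
  (m₁,m₂)=(1,1/2): CG² = 6/35, CG = −√(6/35)
  (m₁,m₂)=(0,3/2): CG² = 1/70, CG = −√(1/70)   ← matches the target
  (m₁,m₂)=(-1,5/2): CG² = 3/7, CG = +√(3/7)
Pairs with CG² = 1/70: (0,3/2): −√(1/70)

(0,3/2): −√(1/70)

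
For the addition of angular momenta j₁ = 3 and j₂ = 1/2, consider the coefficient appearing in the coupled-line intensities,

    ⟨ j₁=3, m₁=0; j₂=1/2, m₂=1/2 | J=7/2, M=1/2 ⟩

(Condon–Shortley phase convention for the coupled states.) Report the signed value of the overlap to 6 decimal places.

√[8·0!6!1!/8! · 3!3!1!0!4!3!] = √(5184/7)
  +(−1)^0/∏(0,0,3,1,3,0)! = 1/36  (running 1/36)
⟨..|..⟩ = √(5184/7)·(1/36) = +0.755929

+0.755929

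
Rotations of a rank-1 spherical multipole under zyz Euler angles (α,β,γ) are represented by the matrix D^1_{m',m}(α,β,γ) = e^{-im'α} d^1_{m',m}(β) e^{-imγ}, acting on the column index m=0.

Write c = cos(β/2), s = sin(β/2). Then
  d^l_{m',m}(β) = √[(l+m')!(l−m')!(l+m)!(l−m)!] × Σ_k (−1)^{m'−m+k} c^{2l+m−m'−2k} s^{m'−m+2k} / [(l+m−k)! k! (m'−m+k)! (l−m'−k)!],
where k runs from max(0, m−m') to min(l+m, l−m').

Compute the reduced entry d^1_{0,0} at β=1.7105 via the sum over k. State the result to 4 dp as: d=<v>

d^1_{0,0}(β=1.7105) via the finite sum:
c=cos(1.710500/2)=0.656030, s=sin(1.710500/2)=0.754735; N=√[1·1·1·1]=1.000000
k∈{0,1} keeps every argument non-negative
  k=0: (−1)^0·1.0000/(1)·0.6560^2·0.7547^0 = +0.430375
  k=1: (−1)^1·1.0000/(1)·0.6560^0·0.7547^2 = -0.569625
d^1_{0,0}(1.7105) = +0.430375 -0.569625 = -0.139250

d=-0.1392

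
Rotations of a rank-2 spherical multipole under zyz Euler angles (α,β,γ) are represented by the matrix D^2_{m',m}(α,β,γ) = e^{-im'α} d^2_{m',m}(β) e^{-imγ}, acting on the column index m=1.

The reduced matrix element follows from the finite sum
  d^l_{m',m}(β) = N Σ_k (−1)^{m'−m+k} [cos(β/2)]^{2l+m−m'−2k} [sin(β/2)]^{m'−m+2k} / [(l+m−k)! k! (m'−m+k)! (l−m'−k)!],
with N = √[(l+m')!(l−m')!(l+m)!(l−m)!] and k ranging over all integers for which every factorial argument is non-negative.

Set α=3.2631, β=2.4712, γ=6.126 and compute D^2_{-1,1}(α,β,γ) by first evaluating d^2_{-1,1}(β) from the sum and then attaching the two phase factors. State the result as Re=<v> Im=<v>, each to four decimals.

Re=0.4863 Im=0.1391

Split into d^2_{-1,1}(β=2.4712) × two z-phases.
Half-angle: c=0.328955, s=0.944346. N=√(1·6·6·1)=6.000000
The bounds max(0,m−m')=2 and min(l+m,l−m')=3 give 2 terms
  k=2: (−1)^0·6.0000/(2)·0.3290^2·0.9443^2 = +0.289504
  k=3: (−1)^1·6.0000/(6)·0.3290^0·0.9443^4 = -0.795287
d^2_{-1,1}(2.4712) = +0.289504 -0.795287 = -0.505783
Attach z-rotation phases: D = e^{-i(-1)(3.2631)}·(-0.505783)·e^{-i(1)(6.1260)} = +0.486268+0.139140i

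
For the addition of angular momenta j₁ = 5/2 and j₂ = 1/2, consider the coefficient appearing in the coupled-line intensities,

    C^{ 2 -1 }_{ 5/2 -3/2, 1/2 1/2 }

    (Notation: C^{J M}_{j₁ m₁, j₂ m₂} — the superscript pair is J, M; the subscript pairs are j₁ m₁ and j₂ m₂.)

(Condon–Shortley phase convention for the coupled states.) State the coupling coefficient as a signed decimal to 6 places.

j₁+j₂−J=1  J+j₁−j₂=4  J−j₁+j₂=0  j₁+j₂+J+1=6
(j₁±m₁, j₂±m₂, J±M) = (1,4,1,0,1,3)
P² = 24
sum k=1..1:
  [1] −1/6 = -1/6
S = -1/6
C² = P²·S² = 2/3 ; C = -0.816497

−√(2/3) ≈ -0.816497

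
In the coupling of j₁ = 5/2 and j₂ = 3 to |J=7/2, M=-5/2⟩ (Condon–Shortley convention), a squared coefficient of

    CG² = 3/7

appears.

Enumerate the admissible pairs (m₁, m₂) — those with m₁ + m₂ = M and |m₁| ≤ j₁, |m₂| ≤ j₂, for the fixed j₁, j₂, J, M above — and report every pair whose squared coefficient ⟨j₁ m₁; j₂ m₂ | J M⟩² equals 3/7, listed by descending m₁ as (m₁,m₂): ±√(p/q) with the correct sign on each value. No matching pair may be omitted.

Admissible pairs with m₁+m₂ = M = -5/2: (-5/2,0), (-3/2,-1), (-1/2,-2), (1/2,-3)
  (m₁,m₂)=(1/2,-3): CG² = 3/7, CG = +√(3/7)   ← matches the target
  (m₁,m₂)=(-1/2,-2): CG² = 2/63, CG = −√(2/63)
  (m₁,m₂)=(-3/2,-1): CG² = 10/63, CG = −√(10/63)
  (m₁,m₂)=(-5/2,0): CG² = 8/21, CG = +√(8/21)
Pairs with CG² = 3/7: (1/2,-3): +√(3/7)

(1/2,-3): +√(3/7)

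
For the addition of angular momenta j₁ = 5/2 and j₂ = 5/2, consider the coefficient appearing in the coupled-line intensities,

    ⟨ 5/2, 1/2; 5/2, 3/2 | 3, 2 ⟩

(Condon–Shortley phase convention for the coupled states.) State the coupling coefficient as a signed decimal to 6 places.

√[7·2!3!3!/9! · 3!2!4!1!5!1!] = √(48)
  +(−1)^1/∏(1,1,1,3,2,0)! = -1/12  (running -1/12)
  +(−1)^2/∏(2,0,0,2,3,1)! = 1/24  (running -1/24)
⟨..|..⟩ = √(48)·(-1/24) = -0.288675

-0.288675  (= −√(1/12))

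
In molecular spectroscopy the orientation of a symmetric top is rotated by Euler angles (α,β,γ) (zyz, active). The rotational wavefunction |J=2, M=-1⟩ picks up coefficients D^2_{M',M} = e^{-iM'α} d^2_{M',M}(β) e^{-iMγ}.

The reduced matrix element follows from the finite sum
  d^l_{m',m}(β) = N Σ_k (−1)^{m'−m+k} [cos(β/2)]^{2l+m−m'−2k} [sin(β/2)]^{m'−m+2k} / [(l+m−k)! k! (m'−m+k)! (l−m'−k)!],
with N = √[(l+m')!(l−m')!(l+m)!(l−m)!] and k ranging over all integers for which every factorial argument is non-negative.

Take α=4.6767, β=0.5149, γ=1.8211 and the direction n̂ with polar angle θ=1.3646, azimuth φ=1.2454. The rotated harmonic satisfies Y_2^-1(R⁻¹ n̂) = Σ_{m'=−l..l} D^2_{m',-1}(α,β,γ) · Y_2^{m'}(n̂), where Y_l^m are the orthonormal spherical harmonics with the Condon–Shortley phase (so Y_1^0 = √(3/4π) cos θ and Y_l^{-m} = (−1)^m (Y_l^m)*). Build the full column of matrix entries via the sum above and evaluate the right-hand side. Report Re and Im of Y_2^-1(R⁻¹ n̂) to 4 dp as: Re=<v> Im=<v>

Need the full column D^2_{m',-1} for m'=−2..2 at α=4.6767, β=0.5149, γ=1.8211.
cos(β/2)=0.967042, sin(β/2)=0.254615
d^2_{-2,-1}: single k=1 term ⇒ +0.460523;  D = +0.081960-0.453171i
d^2_{-1,-1}: k∈[0..1] ⇒ +0.874545 -0.181879 = +0.692666;  D = +0.676775+0.147518i
d^2_{0,-1}: k∈[0..1] ⇒ -0.564023 +0.039100 = -0.524923;  D = +0.130023-0.508565i
d^2_{1,-1}: k∈[0..1] ⇒ +0.181879 -0.004203 = +0.177676;  D = -0.170459-0.050124i
d^2_{2,-1}: single k=0 term ⇒ -0.031925;  D = -0.010093+0.030287i
Y_2^{m'}(θ=1.3646,φ=1.2454) and Σ D·Y over m':
  (+0.0820-0.4532i)·(-0.2944-0.2242i)  (+0.6768+0.1475i)·(+0.0495-0.1467i)  (+0.1300-0.5086i)·(-0.2757+0.0000i)  (-0.1705-0.0501i)·(-0.0495-0.1467i)  (-0.0101+0.0303i)·(-0.2944+0.2242i)
Y_2^-1(R⁻¹ n̂) = -0.109184+0.179609i

Re=-0.1092 Im=0.1796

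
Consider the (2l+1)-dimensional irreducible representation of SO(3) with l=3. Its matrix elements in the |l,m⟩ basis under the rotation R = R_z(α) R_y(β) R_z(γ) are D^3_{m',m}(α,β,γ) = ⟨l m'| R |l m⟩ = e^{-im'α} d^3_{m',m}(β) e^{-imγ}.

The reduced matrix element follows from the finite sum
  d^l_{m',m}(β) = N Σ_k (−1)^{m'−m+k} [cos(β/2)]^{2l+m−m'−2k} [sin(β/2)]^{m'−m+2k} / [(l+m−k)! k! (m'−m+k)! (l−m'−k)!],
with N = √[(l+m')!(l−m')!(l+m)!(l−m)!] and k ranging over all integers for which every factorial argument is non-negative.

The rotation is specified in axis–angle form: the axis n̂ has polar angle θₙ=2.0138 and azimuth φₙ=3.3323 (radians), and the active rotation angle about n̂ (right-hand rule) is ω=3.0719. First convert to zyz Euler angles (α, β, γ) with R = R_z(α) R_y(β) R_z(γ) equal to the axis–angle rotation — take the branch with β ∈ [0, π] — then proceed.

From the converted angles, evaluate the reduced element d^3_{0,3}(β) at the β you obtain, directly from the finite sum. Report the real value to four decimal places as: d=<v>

Axis–angle → zyz. n̂ = (sinθₙcosφₙ, sinθₙsinφₙ, cosθₙ) = (-0.887089, -0.171256, -0.428655), ω = 3.0719.
R = I cosω + sinω [n̂]ₓ + (1−cosω) n̂n̂ᵀ gives
  R = [+0.574370, +0.333319, +0.747662; +0.273619, -0.938987, +0.208414; +0.771513, +0.084867, -0.630528]
β = atan2(√(R₁₃²+R₂₃²), R₃₃) = 2.253030; α = atan2(R₂₃, R₁₃) mod 2π = 0.271854; γ = atan2(R₃₂, −R₃₁) mod 2π = 3.032032
d^3_{0,3}(β=2.2530) via the finite sum:
c=cos(2.253030/2)=0.429809, s=sin(2.253030/2)=0.902920; N=√[6·6·720·1]=160.996894
Admissible k: 3..3 (factorial args all ≥0)
  k=3: (−1)^0·160.9969/(36)·0.4298^3·0.9029^3 = +0.261390
d^3_{0,3}(2.2530) = +0.261390

d=0.2614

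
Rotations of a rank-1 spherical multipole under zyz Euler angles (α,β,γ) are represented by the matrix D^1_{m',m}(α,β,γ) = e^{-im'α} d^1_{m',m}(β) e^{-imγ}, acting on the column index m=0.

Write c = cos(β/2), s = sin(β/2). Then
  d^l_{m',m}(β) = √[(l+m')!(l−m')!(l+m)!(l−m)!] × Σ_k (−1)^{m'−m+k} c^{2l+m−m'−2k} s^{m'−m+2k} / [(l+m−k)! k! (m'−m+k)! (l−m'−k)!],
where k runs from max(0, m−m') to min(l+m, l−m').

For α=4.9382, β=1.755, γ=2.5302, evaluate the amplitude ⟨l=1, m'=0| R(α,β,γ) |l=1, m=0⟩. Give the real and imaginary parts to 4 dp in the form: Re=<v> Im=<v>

D^1_{0,0}(4.9382,1.7550,2.5302) = e^{-i·0·4.9382}·d^1_{0,0}(1.7550)·e^{-i·0·2.5302}. Compute d first:
Half-angle: c=0.639076, s=0.769144. N=√(1·1·1·1)=1.000000
The bounds max(0,m−m')=0 and min(l+m,l−m')=1 give 2 terms
  k=0: (−1)^0·1.0000/(1)·0.6391^2·0.7691^0 = +0.408418
  k=1: (−1)^1·1.0000/(1)·0.6391^0·0.7691^2 = -0.591582
d^1_{0,0}(1.7550) = +0.408418 -0.591582 = -0.183164
Phases: e^{-i·(0)·4.9382}=+1.000000+0.000000i, e^{-i·(0)·2.5302}=+1.000000+0.000000i ⇒ D=-0.183164+0.000000i

Re=-0.1832 Im=0.0000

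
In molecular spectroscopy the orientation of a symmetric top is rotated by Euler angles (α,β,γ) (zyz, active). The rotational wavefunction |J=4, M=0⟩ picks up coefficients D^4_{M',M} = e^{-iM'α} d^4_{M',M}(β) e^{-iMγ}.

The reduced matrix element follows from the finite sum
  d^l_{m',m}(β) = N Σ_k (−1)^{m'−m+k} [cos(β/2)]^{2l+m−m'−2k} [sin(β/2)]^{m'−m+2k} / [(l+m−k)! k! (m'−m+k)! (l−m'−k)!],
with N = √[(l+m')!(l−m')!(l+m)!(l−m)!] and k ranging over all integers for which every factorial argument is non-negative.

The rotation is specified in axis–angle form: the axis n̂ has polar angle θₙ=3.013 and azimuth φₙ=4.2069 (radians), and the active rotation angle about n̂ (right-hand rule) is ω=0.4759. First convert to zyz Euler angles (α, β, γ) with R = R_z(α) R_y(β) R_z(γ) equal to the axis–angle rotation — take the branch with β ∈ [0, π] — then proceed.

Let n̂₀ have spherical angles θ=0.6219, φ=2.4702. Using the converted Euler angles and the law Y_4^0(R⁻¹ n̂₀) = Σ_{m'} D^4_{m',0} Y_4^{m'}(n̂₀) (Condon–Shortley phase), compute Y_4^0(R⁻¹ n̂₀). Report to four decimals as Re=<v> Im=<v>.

Axis–angle → zyz. n̂ = (sinθₙcosφₙ, sinθₙsinφₙ, cosθₙ) = (-0.062098, -0.112201, -0.991743), ω = 0.4759.
R = I cosω + sinω [n̂]ₓ + (1−cosω) n̂n̂ᵀ gives
  R = [+0.889309, +0.455130, -0.044560; -0.453582, +0.890280, +0.040814; +0.058247, -0.016085, +0.998173]
β = atan2(√(R₁₃²+R₂₃²), R₃₃) = 0.060464; α = atan2(R₂₃, R₁₃) mod 2π = 2.400046; γ = atan2(R₃₂, −R₃₁) mod 2π = 3.411024
Need the full column D^4_{m',0} for m'=−4..4 at α=2.4000, β=0.0605, γ=3.4110.
cos(β/2)=0.999543, sin(β/2)=0.030227
d^4_{-4,0}: single k=4 term ⇒ +0.000007;  D = -0.000007-0.000001i
d^4_{-3,0}: k∈[3..4] ⇒ +0.000326 -0.000000 = +0.000326;  D = +0.000198+0.000259i
d^4_{-2,0}: k∈[2..4] ⇒ +0.008644 -0.000021 +0.000000 = +0.008623;  D = +0.000755-0.008590i
d^4_{-1,0}: k∈[1..4] ⇒ +0.134748 -0.000739 +0.000001 -0.000000 = +0.134010;  D = -0.098822+0.090514i
d^4_{0,0}: k∈[0..4] ⇒ +0.996350 -0.014579 +0.000030 -0.000000 +0.000000 = +0.981801;  D = +0.981801+0.000000i
d^4_{1,0}: k∈[0..3] ⇒ -0.134748 +0.000739 -0.000001 +0.000000 = -0.134010;  D = +0.098822+0.090514i
d^4_{2,0}: k∈[0..2] ⇒ +0.008644 -0.000021 +0.000000 = +0.008623;  D = +0.000755+0.008590i
d^4_{3,0}: k∈[0..1] ⇒ -0.000326 +0.000000 = -0.000326;  D = -0.000198+0.000259i
d^4_{4,0}: single k=0 term ⇒ +0.000007;  D = -0.000007+0.000001i
Y_4^{m'}(θ=0.6219,φ=2.4702) and Σ D·Y over m':
  (-0.0000-0.0000i)·(-0.0458+0.0224i)  (+0.0002+0.0003i)·(+0.0863-0.1817i)  (+0.0008-0.0086i)·(+0.0930+0.4008i)  (-0.0988+0.0905i)·(-0.2849-0.2263i)  (+0.9818+0.0000i)·(-0.1634+0.0000i)  (+0.0988+0.0905i)·(+0.2849-0.2263i)  (+0.0008+0.0086i)·(+0.0930-0.4008i)  (-0.0002+0.0003i)·(-0.0863-0.1817i)  (-0.0000+0.0000i)·(-0.0458-0.0224i)
Y_4^0(R⁻¹ n̂) = -0.055957-0.000000i

Re=-0.0560 Im=0.0000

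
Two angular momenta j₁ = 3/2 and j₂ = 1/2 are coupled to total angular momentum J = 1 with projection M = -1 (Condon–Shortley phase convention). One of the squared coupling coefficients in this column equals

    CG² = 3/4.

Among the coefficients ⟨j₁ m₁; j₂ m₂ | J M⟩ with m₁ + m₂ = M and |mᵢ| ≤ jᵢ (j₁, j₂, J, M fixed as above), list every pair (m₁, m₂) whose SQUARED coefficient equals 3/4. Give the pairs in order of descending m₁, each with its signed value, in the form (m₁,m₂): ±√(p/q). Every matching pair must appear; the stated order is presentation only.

Admissible pairs with m₁+m₂ = M = -1: (-3/2,1/2), (-1/2,-1/2)
  (m₁,m₂)=(-1/2,-1/2): CG² = 1/4, CG = +√(1/4)
  (m₁,m₂)=(-3/2,1/2): CG² = 3/4, CG = −√(3/4)   ← matches the target
Pairs with CG² = 3/4: (-3/2,1/2): −√(3/4)

(-3/2,1/2): −√(3/4)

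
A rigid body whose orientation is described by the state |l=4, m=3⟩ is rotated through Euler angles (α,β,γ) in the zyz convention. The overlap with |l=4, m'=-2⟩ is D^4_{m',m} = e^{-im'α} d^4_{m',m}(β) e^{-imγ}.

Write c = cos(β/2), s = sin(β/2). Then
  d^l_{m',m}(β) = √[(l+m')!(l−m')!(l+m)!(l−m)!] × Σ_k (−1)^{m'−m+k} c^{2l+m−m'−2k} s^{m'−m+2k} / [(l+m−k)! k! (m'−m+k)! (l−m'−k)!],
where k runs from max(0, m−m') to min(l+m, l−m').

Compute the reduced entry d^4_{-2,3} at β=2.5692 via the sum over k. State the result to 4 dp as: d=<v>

d^4_{-2,3}(β=2.5692) via the finite sum:
With c≡cos(β/2)=0.282305 and s≡sin(β/2)=0.959325, N=[2·720·5040·1]^{1/2}=2693.993318
k: max(0,(3)−(-2))=5 … min(4+(3),4−(-2))=6
  k=5: (−1)^0·2693.9933/(240)·0.2823^3·0.9593^5 = +0.205197
  k=6: (−1)^1·2693.9933/(720)·0.2823^1·0.9593^7 = -0.789846
d^4_{-2,3}(2.5692) = +0.205197 -0.789846 = -0.584649

d=-0.5846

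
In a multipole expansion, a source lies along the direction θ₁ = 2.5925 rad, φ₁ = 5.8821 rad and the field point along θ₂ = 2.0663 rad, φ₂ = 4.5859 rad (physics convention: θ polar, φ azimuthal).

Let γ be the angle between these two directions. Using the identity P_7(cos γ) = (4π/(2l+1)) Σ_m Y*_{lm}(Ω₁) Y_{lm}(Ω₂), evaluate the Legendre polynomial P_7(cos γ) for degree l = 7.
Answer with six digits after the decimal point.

Expand P_7 via completeness: Σ_{m} conj(Y_{7,m}) at Ω₁ times Y_{7,m} at Ω₂ —
  m=-7: (-0.004983-0.001729i) × (+0.157867-0.129070i) = -0.001010+0.000370i  (running Σ = -0.001010+0.000370i)
  m=-6: (+0.023927+0.021632i) × (+0.299206+0.283774i) = +0.001020+0.013262i  (running Σ = +0.000010+0.013632i)
  m=-5: (-0.050611-0.109020i) × (-0.221604+0.302380i) = +0.044181+0.008855i  (running Σ = +0.044192+0.022488i)
  m=-4: (+0.010061+0.299824i) × (+0.011153+0.006179i) = -0.001741+0.003406i  (running Σ = +0.042451+0.025894i)
  m=-3: (+0.173409-0.450371i) × (-0.128690+0.322697i) = +0.123018+0.113917i  (running Σ = +0.165469+0.139811i)
  m=-2: (-0.269618+0.278818i) × (-0.142675-0.036884i) = +0.048752-0.029836i  (running Σ = +0.214220+0.109975i)
  m=-1: (-0.109861+0.046589i) × (-0.036703+0.288617i) = -0.009414-0.033418i  (running Σ = +0.204806+0.076557i)
  m=0: (+0.432993-0.000000i) × (-0.186737+0.000000i) = -0.080856+0.000000i  (running Σ = +0.123951+0.076557i)
  m=1: (+0.109861+0.046589i) × (+0.036703+0.288617i) = -0.009414+0.033418i  (running Σ = +0.114536+0.109975i)
  m=2: (-0.269618-0.278818i) × (-0.142675+0.036884i) = +0.048752+0.029836i  (running Σ = +0.163288+0.139811i)
  m=3: (-0.173409-0.450371i) × (+0.128690+0.322697i) = +0.123018-0.113917i  (running Σ = +0.286306+0.025894i)
  m=4: (+0.010061-0.299824i) × (+0.011153-0.006179i) = -0.001741-0.003406i  (running Σ = +0.284565+0.022488i)
  m=5: (+0.050611-0.109020i) × (+0.221604+0.302380i) = +0.044181-0.008855i  (running Σ = +0.328746+0.013632i)
  m=6: (+0.023927-0.021632i) × (+0.299206-0.283774i) = +0.001020-0.013262i  (running Σ = +0.329767+0.000370i)
  m=7: (+0.004983-0.001729i) × (-0.157867-0.129070i) = -0.001010-0.000370i  (running Σ = +0.328757-0.000000i)
Total Σ_m = +0.328757-0.000000i. Multiply by 0.837758: +0.275419-0.000000i. P_7(cos γ) = 0.275419

0.275419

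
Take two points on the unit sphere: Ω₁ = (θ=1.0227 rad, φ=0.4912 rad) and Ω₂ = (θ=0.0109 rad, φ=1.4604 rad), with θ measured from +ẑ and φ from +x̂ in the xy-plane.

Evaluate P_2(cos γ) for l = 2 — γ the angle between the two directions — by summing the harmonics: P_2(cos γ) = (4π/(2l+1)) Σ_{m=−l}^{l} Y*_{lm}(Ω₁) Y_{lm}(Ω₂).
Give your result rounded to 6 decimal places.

Expand P_2 via completeness: Σ_{m} conj(Y_{2,m}) at Ω₁ times Y_{2,m} at Ω₂ —
  m=-2: Y*=0.15618 + 0.23408j  Y=-0.00004 - 0.00001j  product -0.00000 - 0.00001j
  m=-1: Y*=0.30296 + 0.16206j  Y=0.00093 - 0.00837j  product 0.00164 - 0.00239j
  m=+0: Y*=-0.05850 + 0.00000j  Y=0.63067 + 0.00000j  product -0.03689 + 0.00000j
  m=+1: Y*=-0.30296 + 0.16206j  Y=-0.00093 - 0.00837j  product 0.00164 + 0.00239j
  m=+2: Y*=0.15618 - 0.23408j  Y=-0.00004 + 0.00001j  product -0.00000 + 0.00001j
Σ over m = -0.03363 + 0.00000j; ×(4π/5) → -0.08452 + 0.00000j. Real part: -0.084516

-0.084516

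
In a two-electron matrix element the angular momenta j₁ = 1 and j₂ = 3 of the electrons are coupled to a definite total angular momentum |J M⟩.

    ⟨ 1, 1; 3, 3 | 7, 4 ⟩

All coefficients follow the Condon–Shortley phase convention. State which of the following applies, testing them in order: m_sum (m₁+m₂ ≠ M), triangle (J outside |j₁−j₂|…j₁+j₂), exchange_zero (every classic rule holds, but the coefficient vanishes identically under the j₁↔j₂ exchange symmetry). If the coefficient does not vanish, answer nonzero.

triangle

m-sum: m₁+m₂ = 1+3 = 4, M = 4  ✓
triangle: need |j₁−j₂| ≤ J ≤ j₁+j₂, i.e. J ∈ [2, 4]; J = 7 is outside ✗ ⇒ coefficient is 0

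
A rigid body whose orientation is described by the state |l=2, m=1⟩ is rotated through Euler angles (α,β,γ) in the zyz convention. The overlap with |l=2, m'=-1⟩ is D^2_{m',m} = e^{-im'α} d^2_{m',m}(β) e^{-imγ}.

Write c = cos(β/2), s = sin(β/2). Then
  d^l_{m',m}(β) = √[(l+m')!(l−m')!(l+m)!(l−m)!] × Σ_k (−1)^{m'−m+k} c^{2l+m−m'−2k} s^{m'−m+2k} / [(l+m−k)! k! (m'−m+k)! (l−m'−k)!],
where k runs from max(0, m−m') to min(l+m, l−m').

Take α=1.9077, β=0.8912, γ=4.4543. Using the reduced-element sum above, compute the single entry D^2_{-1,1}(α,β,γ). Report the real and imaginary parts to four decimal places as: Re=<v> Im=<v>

D^2_{-1,1}(1.9077,0.8912,4.4543) = e^{-i·-1·1.9077}·d^2_{-1,1}(0.8912)·e^{-i·1·4.4543}. Compute d first:
With c≡cos(β/2)=0.902352 and s≡sin(β/2)=0.430999, N=[1·6·6·1]^{1/2}=6.000000
k∈{2,3} keeps every argument non-negative
  k=2: (−1)^0·6.0000/(2)·0.9024^2·0.4310^2 = +0.453761
  k=3: (−1)^1·6.0000/(6)·0.9024^0·0.4310^4 = -0.034507
d^2_{-1,1}(0.8912) = +0.453761 -0.034507 = +0.419254
D = (-0.330566+0.943783i)·(+0.419254)·(-0.255233+0.966879i) = -0.347206-0.234993i

Re=-0.3472 Im=-0.2350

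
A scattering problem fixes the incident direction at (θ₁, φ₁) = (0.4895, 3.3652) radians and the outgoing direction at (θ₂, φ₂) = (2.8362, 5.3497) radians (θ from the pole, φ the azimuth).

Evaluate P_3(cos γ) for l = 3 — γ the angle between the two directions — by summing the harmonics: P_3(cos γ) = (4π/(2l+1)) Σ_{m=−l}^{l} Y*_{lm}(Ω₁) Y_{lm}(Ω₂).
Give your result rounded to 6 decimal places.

-0.465934

Summing Y*_{l m}(θ₁,φ₁)·Y_{l m}(θ₂,φ₂) over m ∈ [−3, 3]; prefactor 4π/(2·3+1) = 1.795196:
  m=-3: (-0.03397 - 0.02696j) × (-0.01069 + 0.00379j) = 0.00047 + 0.00016j  (running Σ = 0.00047 + 0.00016j)
  m=-2: (0.17979 + 0.08623j) × (0.02572 - 0.08428j) = 0.01189 - 0.01293j  (running Σ = 0.01236 - 0.01278j)
  m=-1: (-0.42890 - 0.09754j) × (0.20514 + 0.27708j) = -0.06096 - 0.13885j  (running Σ = -0.04860 - 0.15163j)
  m=0: (0.29465 + 0.00000j) × (-0.55095 + 0.00000j) = -0.16234 + 0.00000j  (running Σ = -0.21094 - 0.15163j)
  m=1: (0.42890 - 0.09754j) × (-0.20514 + 0.27708j) = -0.06096 + 0.13885j  (running Σ = -0.27190 - 0.01278j)
  m=2: (0.17979 - 0.08623j) × (0.02572 + 0.08428j) = 0.01189 + 0.01293j  (running Σ = -0.26001 + 0.00016j)
  m=3: (0.03397 - 0.02696j) × (0.01069 + 0.00379j) = 0.00047 - 0.00016j  (running Σ = -0.25954 + 0.00000j)
Σ over m = -0.25954 + 0.00000j; ×(4π/7) → -0.46593 + 0.00000j. Real part: -0.465934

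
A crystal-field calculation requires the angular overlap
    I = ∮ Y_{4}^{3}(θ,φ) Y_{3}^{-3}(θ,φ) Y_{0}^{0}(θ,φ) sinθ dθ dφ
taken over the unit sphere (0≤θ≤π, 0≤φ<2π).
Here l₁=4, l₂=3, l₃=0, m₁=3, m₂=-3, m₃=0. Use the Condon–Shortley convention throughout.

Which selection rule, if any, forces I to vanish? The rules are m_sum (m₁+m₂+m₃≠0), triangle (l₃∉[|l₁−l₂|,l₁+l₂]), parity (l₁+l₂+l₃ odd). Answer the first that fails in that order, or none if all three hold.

triangle

Σmᵢ = 0  ✓
l₃∈[|l₁−l₂|,l₁+l₂]=[1,7] required, l₃=0 fails  ✗
Σlᵢ = 7 ⇒ odd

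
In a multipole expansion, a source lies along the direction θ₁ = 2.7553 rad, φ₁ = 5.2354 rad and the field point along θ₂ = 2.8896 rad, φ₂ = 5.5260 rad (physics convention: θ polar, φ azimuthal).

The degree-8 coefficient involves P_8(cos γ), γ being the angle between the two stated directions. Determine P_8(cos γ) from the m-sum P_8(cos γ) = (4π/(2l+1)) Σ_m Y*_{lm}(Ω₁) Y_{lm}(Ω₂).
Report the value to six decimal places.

Term-by-term m-sum for l=8 (normalisation 4π/17 = 0.739198):
  term(m=-8) = (-0.000000, -0.000000)   from Y*(Ω₁)=(-0.000105, -0.000181), Y(Ω₂)=(0.000008, -0.000002)
  term(m=-7) = (-0.000000, -0.000000)   from Y*(Ω₁)=(-0.001022, 0.001786), Y(Ω₂)=(-0.000066, 0.000100)
  term(m=-6) = (-0.000003, -0.000015)   from Y*(Ω₁)=(0.012779, -0.000045), Y(Ω₂)=(-0.000199, -0.001165)
  term(m=-5) = (0.000056, -0.000471)   from Y*(Ω₁)=(-0.028364, -0.048795), Y(Ω₂)=(0.006714, 0.005045)
  term(m=-4) = (0.003174, -0.007336)   from Y*(Ω₁)=(-0.090106, 0.156919), Y(Ω₂)=(-0.043892, 0.004974)
  term(m=-3) = (0.044350, -0.052761)   from Y*(Ω₁)=(0.406937, -0.000718), Y(Ω₂)=(0.109213, -0.129462)
  term(m=-2) = (0.210067, -0.137990)   from Y*(Ω₁)=(-0.283777, -0.490185), Y(Ω₂)=(0.025025, 0.443035)
  term(m=-1) = (0.171011, -0.051144)   from Y*(Ω₁)=(-0.135183, 0.234462), Y(Ω₂)=(-0.479324, -0.453013)
  term(m=+0) = (-0.066769, -0.000000)   from Y*(Ω₁)=(-0.401640, -0.000000), Y(Ω₂)=(0.166241, 0.000000)
  term(m=+1) = (0.171011, 0.051144)   from Y*(Ω₁)=(0.135183, 0.234462), Y(Ω₂)=(0.479324, -0.453013)
  term(m=+2) = (0.210067, 0.137990)   from Y*(Ω₁)=(-0.283777, 0.490185), Y(Ω₂)=(0.025025, -0.443035)
  term(m=+3) = (0.044350, 0.052761)   from Y*(Ω₁)=(-0.406937, -0.000718), Y(Ω₂)=(-0.109213, -0.129462)
  term(m=+4) = (0.003174, 0.007336)   from Y*(Ω₁)=(-0.090106, -0.156919), Y(Ω₂)=(-0.043892, -0.004974)
  term(m=+5) = (0.000056, 0.000471)   from Y*(Ω₁)=(0.028364, -0.048795), Y(Ω₂)=(-0.006714, 0.005045)
  term(m=+6) = (-0.000003, 0.000015)   from Y*(Ω₁)=(0.012779, 0.000045), Y(Ω₂)=(-0.000199, 0.001165)
  term(m=+7) = (-0.000000, 0.000000)   from Y*(Ω₁)=(0.001022, 0.001786), Y(Ω₂)=(0.000066, 0.000100)
  term(m=+8) = (-0.000000, 0.000000)   from Y*(Ω₁)=(-0.000105, 0.000181), Y(Ω₂)=(0.000008, 0.000002)
Σ over m = (0.790542, 0.000000); ×(4π/17) → (0.584367, 0.000000). Real part: 0.584367

0.584367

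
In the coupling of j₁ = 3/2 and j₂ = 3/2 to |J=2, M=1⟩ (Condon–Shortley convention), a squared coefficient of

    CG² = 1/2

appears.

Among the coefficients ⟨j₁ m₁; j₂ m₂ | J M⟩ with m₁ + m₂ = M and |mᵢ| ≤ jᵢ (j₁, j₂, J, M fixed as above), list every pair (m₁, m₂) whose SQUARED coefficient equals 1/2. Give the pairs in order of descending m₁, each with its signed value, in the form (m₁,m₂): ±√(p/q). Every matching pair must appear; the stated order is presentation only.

(3/2,-1/2): +√(1/2); (-1/2,3/2): −√(1/2)

Admissible pairs with m₁+m₂ = M = 1: (-1/2,3/2), (1/2,1/2), (3/2,-1/2)
  (m₁,m₂)=(3/2,-1/2): CG² = 1/2, CG = +√(1/2)   ← matches the target
  (m₁,m₂)=(1/2,1/2): CG² = 0/1, CG = 0
  (m₁,m₂)=(-1/2,3/2): CG² = 1/2, CG = −√(1/2)   ← matches the target
Pairs with CG² = 1/2: (3/2,-1/2): +√(1/2); (-1/2,3/2): −√(1/2)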